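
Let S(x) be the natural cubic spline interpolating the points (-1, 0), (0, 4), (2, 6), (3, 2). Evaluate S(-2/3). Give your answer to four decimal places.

1.4074

With m_i denoting the second derivative at x_i, h_i = 1, 2, 1, and Δ_i = (y_(i+1) − y_i)/h_i = 4, 1, -4:
  1·m_0 + 6·m_1 + 2·m_2 = 6(Δ_1 - Δ_0) = -18
  2·m_1 + 6·m_2 + 1·m_3 = 6(Δ_2 - Δ_1) = -30
Natural end conditions: m_0 = m_3 = 0.
Hence m_0 = 0, m_1 = -3/2, m_2 = -9/2, m_3 = 0.
On [-1, 0], S(x) = 0 + 17/4·(x + 1) + 0·(x + 1)² - 1/4·(x + 1)³.
With (x + 1) = 1/3: S(-2/3) = 38/27.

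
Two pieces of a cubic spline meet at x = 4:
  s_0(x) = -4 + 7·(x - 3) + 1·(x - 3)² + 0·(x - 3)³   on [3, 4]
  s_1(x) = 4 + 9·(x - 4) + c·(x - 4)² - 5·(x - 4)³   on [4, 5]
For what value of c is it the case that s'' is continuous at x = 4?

s_0''(x) = 2 + 0·(x - 3), so s_0''(4) = 2. On the right, s_1''(4) = 2c, so c = 1.

1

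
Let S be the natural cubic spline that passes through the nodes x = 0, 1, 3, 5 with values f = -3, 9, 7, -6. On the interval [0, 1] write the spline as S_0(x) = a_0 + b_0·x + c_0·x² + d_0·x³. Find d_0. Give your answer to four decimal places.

-2.1136

Let M_i = S''(x_i). Step sizes h_i = 1, 2, 2; slopes of the chords Δ_i = (y_(i+1) - y_i)/h_i = 12, -1, -13/2.
  1·M_0 + 6·M_1 + 2·M_2 = 6(Δ_1 - Δ_0) = -78
  2·M_1 + 8·M_2 + 2·M_3 = 6(Δ_2 - Δ_1) = -33
Natural end conditions: M_0 = M_3 = 0.
Forward elimination and back-substitution give M_0 = 0, M_1 = -279/22, M_2 = -21/22, M_3 = 0.
On [0, 1], with S_0(x) = a_0 + b_0·x + c_0·x² + d_0·x³: c_0 = M_0/2 = 0, d_0 = (M_1 - M_0)/(6h_0) = -93/44, b_0 = Δ_0 - h_0(2M_0 + M_1)/6 = 621/44.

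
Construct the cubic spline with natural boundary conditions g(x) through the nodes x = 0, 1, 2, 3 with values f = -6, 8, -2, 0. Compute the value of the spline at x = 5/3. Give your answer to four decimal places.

1.6889

Let m_i = g''(x_i). Step sizes h_i = 1, 1, 1; slopes of the chords Δ_i = (y_(i+1) - y_i)/h_i = 14, -10, 2.
  1·m_0 + 4·m_1 + 1·m_2 = 6(Δ_1 - Δ_0) = -144
  1·m_1 + 4·m_2 + 1·m_3 = 6(Δ_2 - Δ_1) = 72
Natural end conditions: m_0 = m_3 = 0.
Hence m_0 = 0, m_1 = -216/5, m_2 = 144/5, m_3 = 0.
On [1, 2], g(x) = 8 - 2/5·(x - 1) - 108/5·(x - 1)² + 12·(x - 1)³.
With (x - 1) = 2/3: g(5/3) = 76/45.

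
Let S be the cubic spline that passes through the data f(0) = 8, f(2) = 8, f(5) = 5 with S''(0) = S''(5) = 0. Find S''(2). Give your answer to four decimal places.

-0.6000

With m_i denoting the second derivative at x_i, h_i = 2, 3, and Δ_i = (y_(i+1) − y_i)/h_i = 0, -1:
  2·m_0 + 10·m_1 + 3·m_2 = 6(Δ_1 - Δ_0) = -6
Natural end conditions: m_0 = m_2 = 0.
Solving the tridiagonal system: m_0 = 0, m_1 = -3/5, m_2 = 0.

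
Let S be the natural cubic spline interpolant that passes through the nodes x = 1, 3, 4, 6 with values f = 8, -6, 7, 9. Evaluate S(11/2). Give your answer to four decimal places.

10.9643

Let M_i = S''(x_i). Step sizes h_i = 2, 1, 2; slopes of the chords Δ_i = (y_(i+1) - y_i)/h_i = -7, 13, 1.
  2·M_0 + 6·M_1 + 1·M_2 = 6(Δ_1 - Δ_0) = 120
  1·M_1 + 6·M_2 + 2·M_3 = 6(Δ_2 - Δ_1) = -72
Natural end conditions: M_0 = M_3 = 0.
Solving: M_0 = 0, M_1 = 792/35, M_2 = -552/35, M_3 = 0.
On [4, 6], S(x) = 7 + 403/35·(x - 4) - 276/35·(x - 4)² + 46/35·(x - 4)³.
With (x - 4) = 3/2: S(11/2) = 307/28.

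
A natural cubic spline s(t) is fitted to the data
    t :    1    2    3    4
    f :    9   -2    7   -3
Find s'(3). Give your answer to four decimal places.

Let m_i = s''(x_i). Step sizes h_i = 1, 1, 1; slopes of the chords Δ_i = (y_(i+1) - y_i)/h_i = -11, 9, -10.
  1·m_0 + 4·m_1 + 1·m_2 = 6(Δ_1 - Δ_0) = 120
  1·m_1 + 4·m_2 + 1·m_3 = 6(Δ_2 - Δ_1) = -114
Natural end conditions: m_0 = m_3 = 0.
Forward elimination and back-substitution give m_0 = 0, m_1 = 198/5, m_2 = -192/5, m_3 = 0.
On [3, 4], s'(t) = b_2 + 2c_2·(t - 3) + 3d_2·(t - 3)² with b_2 = Δ_2 - h_2(2m_2 + m_3)/6 = 14/5, c_2 = m_2/2 = -96/5, d_2 = (m_3 - m_2)/(6h_2) = 32/5. So s'(3) = 14/5.

2.8000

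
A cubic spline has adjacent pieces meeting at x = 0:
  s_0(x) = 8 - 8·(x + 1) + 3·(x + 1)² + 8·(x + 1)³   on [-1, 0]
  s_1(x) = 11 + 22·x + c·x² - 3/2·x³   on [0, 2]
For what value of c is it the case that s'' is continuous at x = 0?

27

s_0''(x) = 6 + 48·(x + 1), so s_0''(0) = 54. On the right, s_1''(0) = 2c, so c = 27.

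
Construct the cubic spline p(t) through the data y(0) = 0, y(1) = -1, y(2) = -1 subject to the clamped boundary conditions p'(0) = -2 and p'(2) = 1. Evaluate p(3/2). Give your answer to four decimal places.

-1.1875

Write σ_i for p''(x_i). With h_i = 1, 1 and divided differences Δ_i = -1, 0, the continuity of p' gives the tridiagonal system
  1·σ_0 + 4·σ_1 + 1·σ_2 = 6(Δ_1 - Δ_0) = 6
Clamped end conditions give two more equations: 2h_0·σ_0 + h_0·σ_1 = 6(Δ_0 - p'(0)) = 6 and h_1·σ_1 + 2h_1·σ_2 = 6(p'(2) - Δ_1) = 6.
Solving: σ_0 = 3, σ_1 = 0, σ_2 = 3.
On [1, 2], p(t) = -1 - 1/2·(t - 1) + 0·(t - 1)² + 1/2·(t - 1)³.
With (t - 1) = 1/2: p(3/2) = -19/16.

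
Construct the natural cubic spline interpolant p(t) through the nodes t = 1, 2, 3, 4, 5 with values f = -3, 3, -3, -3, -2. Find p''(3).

15

Put M_i = p'' at the i-th knot. Here h = (1, 1, 1, 1) and Δ = (6, -6, 0, 1), so the interior equations h_(i-1)·M_(i-1) + 2(h_(i-1)+h_i)·M_i + h_i·M_(i+1) = 6(Δ_i − Δ_(i-1)) read
  1·M_0 + 4·M_1 + 1·M_2 = 6(Δ_1 - Δ_0) = -72
  1·M_1 + 4·M_2 + 1·M_3 = 6(Δ_2 - Δ_1) = 36
  1·M_2 + 4·M_3 + 1·M_4 = 6(Δ_3 - Δ_2) = 6
Natural end conditions: M_0 = M_4 = 0.
Hence M_0 = 0, M_1 = -87/4, M_2 = 15, M_3 = -9/4, M_4 = 0.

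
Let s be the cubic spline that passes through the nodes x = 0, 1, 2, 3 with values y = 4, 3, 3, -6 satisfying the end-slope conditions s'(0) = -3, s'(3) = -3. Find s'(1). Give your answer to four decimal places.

With M_i denoting the second derivative at x_i, h_i = 1, 1, 1, and Δ_i = (y_(i+1) − y_i)/h_i = -1, 0, -9:
  1·M_0 + 4·M_1 + 1·M_2 = 6(Δ_1 - Δ_0) = 6
  1·M_1 + 4·M_2 + 1·M_3 = 6(Δ_2 - Δ_1) = -54
Clamped end conditions give two more equations: 2h_0·M_0 + h_0·M_1 = 6(Δ_0 - s'(0)) = 12 and h_2·M_2 + 2h_2·M_3 = 6(s'(3) - Δ_2) = 36.
Hence M_0 = 14/5, M_1 = 32/5, M_2 = -112/5, M_3 = 146/5.
On [1, 2], s'(x) = b_1 + 2c_1·(x - 1) + 3d_1·(x - 1)² with b_1 = Δ_1 - h_1(2M_1 + M_2)/6 = 8/5, c_1 = M_1/2 = 16/5, d_1 = (M_2 - M_1)/(6h_1) = -24/5. So s'(1) = 8/5.

1.6000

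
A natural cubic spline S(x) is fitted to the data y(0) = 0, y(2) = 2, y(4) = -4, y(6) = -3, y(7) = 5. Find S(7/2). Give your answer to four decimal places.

Write M_i for S''(x_i). With h_i = 2, 2, 2, 1 and divided differences Δ_i = 1, -3, 1/2, 8, the continuity of S' gives the tridiagonal system
  2·M_0 + 8·M_1 + 2·M_2 = 6(Δ_1 - Δ_0) = -24
  2·M_1 + 8·M_2 + 2·M_3 = 6(Δ_2 - Δ_1) = 21
  2·M_2 + 6·M_3 + 1·M_4 = 6(Δ_3 - Δ_2) = 45
Natural end conditions: M_0 = M_4 = 0.
Solving the tridiagonal system: M_0 = 0, M_1 = -141/41, M_2 = 72/41, M_3 = 567/82, M_4 = 0.
On [2, 4], S(x) = 2 - 53/41·(x - 2) - 141/82·(x - 2)² + 71/164·(x - 2)³.
With (x - 2) = 3/2: S(7/2) = -3079/1312.

-2.3468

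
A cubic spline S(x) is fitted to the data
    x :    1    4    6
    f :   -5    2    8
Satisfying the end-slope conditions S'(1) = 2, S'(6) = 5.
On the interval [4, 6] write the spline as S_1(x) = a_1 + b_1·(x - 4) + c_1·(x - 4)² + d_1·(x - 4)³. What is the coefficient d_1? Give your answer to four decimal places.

0.3000

With σ_i denoting the second derivative at x_i, h_i = 3, 2, and Δ_i = (y_(i+1) − y_i)/h_i = 7/3, 3:
  3·σ_0 + 10·σ_1 + 2·σ_2 = 6(Δ_1 - Δ_0) = 4
Clamped end conditions give two more equations: 2h_0·σ_0 + h_0·σ_1 = 6(Δ_0 - S'(1)) = 2 and h_1·σ_1 + 2h_1·σ_2 = 6(S'(6) - Δ_1) = 12.
Solving the tridiagonal system: σ_0 = 8/15, σ_1 = -2/5, σ_2 = 16/5.
On [4, 6], with S_1(x) = a_1 + b_1·(x - 4) + c_1·(x - 4)² + d_1·(x - 4)³: c_1 = σ_1/2 = -1/5, d_1 = (σ_2 - σ_1)/(6h_1) = 3/10, b_1 = Δ_1 - h_1(2σ_1 + σ_2)/6 = 11/5.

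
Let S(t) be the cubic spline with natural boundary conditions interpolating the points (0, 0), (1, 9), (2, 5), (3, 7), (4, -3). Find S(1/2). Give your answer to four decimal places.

6.0469

Let σ_i = S''(x_i). Step sizes h_i = 1, 1, 1, 1; slopes of the chords Δ_i = (y_(i+1) - y_i)/h_i = 9, -4, 2, -10.
  1·σ_0 + 4·σ_1 + 1·σ_2 = 6(Δ_1 - Δ_0) = -78
  1·σ_1 + 4·σ_2 + 1·σ_3 = 6(Δ_2 - Δ_1) = 36
  1·σ_2 + 4·σ_3 + 1·σ_4 = 6(Δ_3 - Δ_2) = -72
Natural end conditions: σ_0 = σ_4 = 0.
Solving: σ_0 = 0, σ_1 = -99/4, σ_2 = 21, σ_3 = -93/4, σ_4 = 0.
On [0, 1], S(t) = 0 + 105/8·t + 0·t² - 33/8·t³.
With t = 1/2: S(1/2) = 387/64.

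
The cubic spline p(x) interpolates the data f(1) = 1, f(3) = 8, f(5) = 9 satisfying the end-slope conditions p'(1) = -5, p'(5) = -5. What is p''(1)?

15

With M_i denoting the second derivative at x_i, h_i = 2, 2, and Δ_i = (y_(i+1) − y_i)/h_i = 7/2, 1/2:
  2·M_0 + 8·M_1 + 2·M_2 = 6(Δ_1 - Δ_0) = -18
Clamped end conditions give two more equations: 2h_0·M_0 + h_0·M_1 = 6(Δ_0 - p'(1)) = 51 and h_1·M_1 + 2h_1·M_2 = 6(p'(5) - Δ_1) = -33.
Solving: M_0 = 15, M_1 = -9/2, M_2 = -6.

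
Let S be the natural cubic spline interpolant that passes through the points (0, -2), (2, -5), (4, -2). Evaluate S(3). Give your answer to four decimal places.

-4.0625

Let M_i = S''(x_i). Step sizes h_i = 2, 2; slopes of the chords Δ_i = (y_(i+1) - y_i)/h_i = -3/2, 3/2.
  2·M_0 + 8·M_1 + 2·M_2 = 6(Δ_1 - Δ_0) = 18
Natural end conditions: M_0 = M_2 = 0.
Forward elimination and back-substitution give M_0 = 0, M_1 = 9/4, M_2 = 0.
On [2, 4], S(x) = -5 + 0·(x - 2) + 9/8·(x - 2)² - 3/16·(x - 2)³.
With (x - 2) = 1: S(3) = -65/16.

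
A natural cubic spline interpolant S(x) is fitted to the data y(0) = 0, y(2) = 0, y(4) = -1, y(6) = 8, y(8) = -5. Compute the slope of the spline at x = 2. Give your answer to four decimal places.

-1.3750

Put m_i = S'' at the i-th knot. Here h = (2, 2, 2, 2) and Δ = (0, -1/2, 9/2, -13/2), so the interior equations h_(i-1)·m_(i-1) + 2(h_(i-1)+h_i)·m_i + h_i·m_(i+1) = 6(Δ_i − Δ_(i-1)) read
  2·m_0 + 8·m_1 + 2·m_2 = 6(Δ_1 - Δ_0) = -3
  2·m_1 + 8·m_2 + 2·m_3 = 6(Δ_2 - Δ_1) = 30
  2·m_2 + 8·m_3 + 2·m_4 = 6(Δ_3 - Δ_2) = -66
Natural end conditions: m_0 = m_4 = 0.
Solving: m_0 = 0, m_1 = -33/16, m_2 = 27/4, m_3 = -159/16, m_4 = 0.
On [2, 4], S'(x) = b_1 + 2c_1·(x - 2) + 3d_1·(x - 2)² with b_1 = Δ_1 - h_1(2m_1 + m_2)/6 = -11/8, c_1 = m_1/2 = -33/32, d_1 = (m_2 - m_1)/(6h_1) = 47/64. So S'(2) = -11/8.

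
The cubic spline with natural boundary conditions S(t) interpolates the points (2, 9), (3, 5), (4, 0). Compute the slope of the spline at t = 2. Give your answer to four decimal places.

-3.7500

Let m_i = S''(x_i). Step sizes h_i = 1, 1; slopes of the chords Δ_i = (y_(i+1) - y_i)/h_i = -4, -5.
  1·m_0 + 4·m_1 + 1·m_2 = 6(Δ_1 - Δ_0) = -6
Natural end conditions: m_0 = m_2 = 0.
Forward elimination and back-substitution give m_0 = 0, m_1 = -3/2, m_2 = 0.
On [2, 3], S'(t) = b_0 + 2c_0·(t - 2) + 3d_0·(t - 2)² with b_0 = Δ_0 - h_0(2m_0 + m_1)/6 = -15/4, c_0 = m_0/2 = 0, d_0 = (m_1 - m_0)/(6h_0) = -1/4. So S'(2) = -15/4.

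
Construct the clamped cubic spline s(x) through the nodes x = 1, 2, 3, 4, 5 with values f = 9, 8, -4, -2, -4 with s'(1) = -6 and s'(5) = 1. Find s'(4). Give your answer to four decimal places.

1.2857

Write M_i for s''(x_i). With h_i = 1, 1, 1, 1 and divided differences Δ_i = -1, -12, 2, -2, the continuity of s' gives the tridiagonal system
  1·M_0 + 4·M_1 + 1·M_2 = 6(Δ_1 - Δ_0) = -66
  1·M_1 + 4·M_2 + 1·M_3 = 6(Δ_2 - Δ_1) = 84
  1·M_2 + 4·M_3 + 1·M_4 = 6(Δ_3 - Δ_2) = -24
Clamped end conditions give two more equations: 2h_0·M_0 + h_0·M_1 = 6(Δ_0 - s'(1)) = 30 and h_3·M_3 + 2h_3·M_4 = 6(s'(5) - Δ_3) = 18.
Hence M_0 = 220/7, M_1 = -230/7, M_2 = 34, M_3 = -134/7, M_4 = 130/7.
On [4, 5], s'(x) = b_3 + 2c_3·(x - 4) + 3d_3·(x - 4)² with b_3 = Δ_3 - h_3(2M_3 + M_4)/6 = 9/7, c_3 = M_3/2 = -67/7, d_3 = (M_4 - M_3)/(6h_3) = 44/7. So s'(4) = 9/7.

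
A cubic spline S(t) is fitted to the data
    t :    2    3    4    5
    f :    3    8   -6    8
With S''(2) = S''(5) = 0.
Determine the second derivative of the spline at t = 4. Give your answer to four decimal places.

With m_i denoting the second derivative at x_i, h_i = 1, 1, 1, and Δ_i = (y_(i+1) − y_i)/h_i = 5, -14, 14:
  1·m_0 + 4·m_1 + 1·m_2 = 6(Δ_1 - Δ_0) = -114
  1·m_1 + 4·m_2 + 1·m_3 = 6(Δ_2 - Δ_1) = 168
Natural end conditions: m_0 = m_3 = 0.
Forward elimination and back-substitution give m_0 = 0, m_1 = -208/5, m_2 = 262/5, m_3 = 0.

52.4000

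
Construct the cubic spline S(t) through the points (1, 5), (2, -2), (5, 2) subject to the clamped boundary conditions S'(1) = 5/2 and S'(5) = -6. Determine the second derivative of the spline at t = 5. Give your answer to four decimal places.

With m_i denoting the second derivative at x_i, h_i = 1, 3, and Δ_i = (y_(i+1) − y_i)/h_i = -7, 4/3:
  1·m_0 + 8·m_1 + 3·m_2 = 6(Δ_1 - Δ_0) = 50
Clamped end conditions give two more equations: 2h_0·m_0 + h_0·m_1 = 6(Δ_0 - S'(1)) = -57 and h_1·m_1 + 2h_1·m_2 = 6(S'(5) - Δ_1) = -44.
Forward elimination and back-substitution give m_0 = -295/8, m_1 = 67/4, m_2 = -377/24.

-15.7083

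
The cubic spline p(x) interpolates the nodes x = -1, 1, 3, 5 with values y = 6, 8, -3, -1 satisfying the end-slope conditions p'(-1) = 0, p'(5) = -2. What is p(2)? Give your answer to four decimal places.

2.3333

Write M_i for p''(x_i). With h_i = 2, 2, 2 and divided differences Δ_i = 1, -11/2, 1, the continuity of p' gives the tridiagonal system
  2·M_0 + 8·M_1 + 2·M_2 = 6(Δ_1 - Δ_0) = -39
  2·M_1 + 8·M_2 + 2·M_3 = 6(Δ_2 - Δ_1) = 39
Clamped end conditions give two more equations: 2h_0·M_0 + h_0·M_1 = 6(Δ_0 - p'(-1)) = 6 and h_2·M_2 + 2h_2·M_3 = 6(p'(5) - Δ_2) = -18.
Solving: M_0 = 35/6, M_1 = -26/3, M_2 = 28/3, M_3 = -55/6.
On [1, 3], p(x) = 8 - 17/6·(x - 1) - 13/3·(x - 1)² + 3/2·(x - 1)³.
With (x - 1) = 1: p(2) = 7/3.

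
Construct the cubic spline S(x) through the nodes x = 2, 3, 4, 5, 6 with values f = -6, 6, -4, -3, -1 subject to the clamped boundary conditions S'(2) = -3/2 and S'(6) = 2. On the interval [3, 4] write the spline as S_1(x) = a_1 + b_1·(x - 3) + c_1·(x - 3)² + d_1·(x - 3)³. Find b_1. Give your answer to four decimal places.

4.0625

Let σ_i = S''(x_i). Step sizes h_i = 1, 1, 1, 1; slopes of the chords Δ_i = (y_(i+1) - y_i)/h_i = 12, -10, 1, 2.
  1·σ_0 + 4·σ_1 + 1·σ_2 = 6(Δ_1 - Δ_0) = -132
  1·σ_1 + 4·σ_2 + 1·σ_3 = 6(Δ_2 - Δ_1) = 66
  1·σ_2 + 4·σ_3 + 1·σ_4 = 6(Δ_3 - Δ_2) = 6
Clamped end conditions give two more equations: 2h_0·σ_0 + h_0·σ_1 = 6(Δ_0 - S'(2)) = 81 and h_3·σ_3 + 2h_3·σ_4 = 6(S'(6) - Δ_3) = 0.
Hence σ_0 = 559/8, σ_1 = -235/4, σ_2 = 265/8, σ_3 = -31/4, σ_4 = 31/8.
On [3, 4], with S_1(x) = a_1 + b_1·(x - 3) + c_1·(x - 3)² + d_1·(x - 3)³: c_1 = σ_1/2 = -235/8, d_1 = (σ_2 - σ_1)/(6h_1) = 245/16, b_1 = Δ_1 - h_1(2σ_1 + σ_2)/6 = 65/16.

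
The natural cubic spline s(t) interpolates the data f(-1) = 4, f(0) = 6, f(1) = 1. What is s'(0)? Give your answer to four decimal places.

Put M_i = s'' at the i-th knot. Here h = (1, 1) and Δ = (2, -5), so the interior equations h_(i-1)·M_(i-1) + 2(h_(i-1)+h_i)·M_i + h_i·M_(i+1) = 6(Δ_i − Δ_(i-1)) read
  1·M_0 + 4·M_1 + 1·M_2 = 6(Δ_1 - Δ_0) = -42
Natural end conditions: M_0 = M_2 = 0.
Solving the tridiagonal system: M_0 = 0, M_1 = -21/2, M_2 = 0.
On [0, 1], s'(t) = b_1 + 2c_1·t + 3d_1·t² with b_1 = Δ_1 - h_1(2M_1 + M_2)/6 = -3/2, c_1 = M_1/2 = -21/4, d_1 = (M_2 - M_1)/(6h_1) = 7/4. So s'(0) = -3/2.

-1.5000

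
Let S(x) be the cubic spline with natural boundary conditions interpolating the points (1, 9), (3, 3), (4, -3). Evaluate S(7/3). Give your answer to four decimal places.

Put σ_i = S'' at the i-th knot. Here h = (2, 1) and Δ = (-3, -6), so the interior equations h_(i-1)·σ_(i-1) + 2(h_(i-1)+h_i)·σ_i + h_i·σ_(i+1) = 6(Δ_i − Δ_(i-1)) read
  2·σ_0 + 6·σ_1 + 1·σ_2 = 6(Δ_1 - Δ_0) = -18
Natural end conditions: σ_0 = σ_2 = 0.
Forward elimination and back-substitution give σ_0 = 0, σ_1 = -3, σ_2 = 0.
On [1, 3], S(x) = 9 - 2·(x - 1) + 0·(x - 1)² - 1/4·(x - 1)³.
With (x - 1) = 4/3: S(7/3) = 155/27.

5.7407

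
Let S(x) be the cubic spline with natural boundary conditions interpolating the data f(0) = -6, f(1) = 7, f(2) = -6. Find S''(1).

-39

Let M_i = S''(x_i). Step sizes h_i = 1, 1; slopes of the chords Δ_i = (y_(i+1) - y_i)/h_i = 13, -13.
  1·M_0 + 4·M_1 + 1·M_2 = 6(Δ_1 - Δ_0) = -156
Natural end conditions: M_0 = M_2 = 0.
Solving: M_0 = 0, M_1 = -39, M_2 = 0.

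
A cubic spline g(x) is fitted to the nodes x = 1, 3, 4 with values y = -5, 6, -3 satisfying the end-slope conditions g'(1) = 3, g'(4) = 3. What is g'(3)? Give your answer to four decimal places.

Write m_i for g''(x_i). With h_i = 2, 1 and divided differences Δ_i = 11/2, -9, the continuity of g' gives the tridiagonal system
  2·m_0 + 6·m_1 + 1·m_2 = 6(Δ_1 - Δ_0) = -87
Clamped end conditions give two more equations: 2h_0·m_0 + h_0·m_1 = 6(Δ_0 - g'(1)) = 15 and h_1·m_1 + 2h_1·m_2 = 6(g'(4) - Δ_1) = 72.
Solving: m_0 = 73/4, m_1 = -29, m_2 = 101/2.
On [3, 4], g'(x) = b_1 + 2c_1·(x - 3) + 3d_1·(x - 3)² with b_1 = Δ_1 - h_1(2m_1 + m_2)/6 = -31/4, c_1 = m_1/2 = -29/2, d_1 = (m_2 - m_1)/(6h_1) = 53/4. So g'(3) = -31/4.

-7.7500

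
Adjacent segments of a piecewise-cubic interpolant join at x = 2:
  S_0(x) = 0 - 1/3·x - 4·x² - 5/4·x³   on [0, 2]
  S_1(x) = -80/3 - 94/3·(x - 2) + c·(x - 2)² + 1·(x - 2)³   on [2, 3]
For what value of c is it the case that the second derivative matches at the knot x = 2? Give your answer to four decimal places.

S_0''(x) = -8 - 15/2·x, so S_0''(2) = -23. On the right, S_1''(2) = 2c, so c = -23/2.

-11.5000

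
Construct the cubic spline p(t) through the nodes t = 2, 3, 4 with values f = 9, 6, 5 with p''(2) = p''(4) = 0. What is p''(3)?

With M_i denoting the second derivative at x_i, h_i = 1, 1, and Δ_i = (y_(i+1) − y_i)/h_i = -3, -1:
  1·M_0 + 4·M_1 + 1·M_2 = 6(Δ_1 - Δ_0) = 12
Natural end conditions: M_0 = M_2 = 0.
Solving the tridiagonal system: M_0 = 0, M_1 = 3, M_2 = 0.

3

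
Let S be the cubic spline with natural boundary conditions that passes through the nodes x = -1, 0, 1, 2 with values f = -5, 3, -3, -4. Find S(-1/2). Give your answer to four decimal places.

With σ_i denoting the second derivative at x_i, h_i = 1, 1, 1, and Δ_i = (y_(i+1) − y_i)/h_i = 8, -6, -1:
  1·σ_0 + 4·σ_1 + 1·σ_2 = 6(Δ_1 - Δ_0) = -84
  1·σ_1 + 4·σ_2 + 1·σ_3 = 6(Δ_2 - Δ_1) = 30
Natural end conditions: σ_0 = σ_3 = 0.
Hence σ_0 = 0, σ_1 = -122/5, σ_2 = 68/5, σ_3 = 0.
On [-1, 0], S(x) = -5 + 181/15·(x + 1) + 0·(x + 1)² - 61/15·(x + 1)³.
With (x + 1) = 1/2: S(-1/2) = 21/40.

0.5250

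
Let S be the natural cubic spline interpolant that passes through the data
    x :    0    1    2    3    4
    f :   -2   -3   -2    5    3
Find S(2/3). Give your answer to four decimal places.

-2.6468

Write σ_i for S''(x_i). With h_i = 1, 1, 1, 1 and divided differences Δ_i = -1, 1, 7, -2, the continuity of S' gives the tridiagonal system
  1·σ_0 + 4·σ_1 + 1·σ_2 = 6(Δ_1 - Δ_0) = 12
  1·σ_1 + 4·σ_2 + 1·σ_3 = 6(Δ_2 - Δ_1) = 36
  1·σ_2 + 4·σ_3 + 1·σ_4 = 6(Δ_3 - Δ_2) = -54
Natural end conditions: σ_0 = σ_4 = 0.
Solving the tridiagonal system: σ_0 = 0, σ_1 = -9/28, σ_2 = 93/7, σ_3 = -471/28, σ_4 = 0.
On [0, 1], S(x) = -2 - 53/56·x + 0·x² - 3/56·x³.
With x = 2/3: S(2/3) = -667/252.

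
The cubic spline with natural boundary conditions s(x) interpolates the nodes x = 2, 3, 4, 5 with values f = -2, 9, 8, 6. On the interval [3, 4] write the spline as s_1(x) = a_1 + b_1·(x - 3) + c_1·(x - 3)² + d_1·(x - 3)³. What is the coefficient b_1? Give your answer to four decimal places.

With m_i denoting the second derivative at x_i, h_i = 1, 1, 1, and Δ_i = (y_(i+1) − y_i)/h_i = 11, -1, -2:
  1·m_0 + 4·m_1 + 1·m_2 = 6(Δ_1 - Δ_0) = -72
  1·m_1 + 4·m_2 + 1·m_3 = 6(Δ_2 - Δ_1) = -6
Natural end conditions: m_0 = m_3 = 0.
Hence m_0 = 0, m_1 = -94/5, m_2 = 16/5, m_3 = 0.
On [3, 4], with s_1(x) = a_1 + b_1·(x - 3) + c_1·(x - 3)² + d_1·(x - 3)³: c_1 = m_1/2 = -47/5, d_1 = (m_2 - m_1)/(6h_1) = 11/3, b_1 = Δ_1 - h_1(2m_1 + m_2)/6 = 71/15.

4.7333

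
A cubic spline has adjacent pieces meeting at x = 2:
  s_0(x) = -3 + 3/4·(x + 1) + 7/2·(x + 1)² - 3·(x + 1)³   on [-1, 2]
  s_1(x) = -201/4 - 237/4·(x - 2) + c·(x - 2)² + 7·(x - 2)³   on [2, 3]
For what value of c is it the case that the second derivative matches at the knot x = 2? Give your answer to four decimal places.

s_0''(x) = 7 - 18·(x + 1), so s_0''(2) = -47. On the right, s_1''(2) = 2c, so c = -47/2.

-23.5000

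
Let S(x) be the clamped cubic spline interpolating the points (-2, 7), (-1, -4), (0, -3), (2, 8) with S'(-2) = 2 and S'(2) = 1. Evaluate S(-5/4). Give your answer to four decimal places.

With m_i denoting the second derivative at x_i, h_i = 1, 1, 2, and Δ_i = (y_(i+1) − y_i)/h_i = -11, 1, 11/2:
  1·m_0 + 4·m_1 + 1·m_2 = 6(Δ_1 - Δ_0) = 72
  1·m_1 + 6·m_2 + 2·m_3 = 6(Δ_2 - Δ_1) = 27
Clamped end conditions give two more equations: 2h_0·m_0 + h_0·m_1 = 6(Δ_0 - S'(-2)) = -78 and h_2·m_2 + 2h_2·m_3 = 6(S'(2) - Δ_2) = -27.
Solving the tridiagonal system: m_0 = -1201/22, m_1 = 343/11, m_2 = 41/22, m_3 = -169/22.
On [-2, -1], S(x) = 7 + 2·(x + 2) - 1201/44·(x + 2)² + 629/44·(x + 2)³.
With (x + 2) = 3/4: S(-5/4) = -2317/2816.

-0.8228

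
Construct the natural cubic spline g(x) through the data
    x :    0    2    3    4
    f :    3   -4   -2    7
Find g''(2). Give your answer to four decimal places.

Write σ_i for g''(x_i). With h_i = 2, 1, 1 and divided differences Δ_i = -7/2, 2, 9, the continuity of g' gives the tridiagonal system
  2·σ_0 + 6·σ_1 + 1·σ_2 = 6(Δ_1 - Δ_0) = 33
  1·σ_1 + 4·σ_2 + 1·σ_3 = 6(Δ_2 - Δ_1) = 42
Natural end conditions: σ_0 = σ_3 = 0.
Solving: σ_0 = 0, σ_1 = 90/23, σ_2 = 219/23, σ_3 = 0.

3.9130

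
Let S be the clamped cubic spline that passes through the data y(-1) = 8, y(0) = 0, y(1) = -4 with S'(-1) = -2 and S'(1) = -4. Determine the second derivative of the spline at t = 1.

-7

Put σ_i = S'' at the i-th knot. Here h = (1, 1) and Δ = (-8, -4), so the interior equations h_(i-1)·σ_(i-1) + 2(h_(i-1)+h_i)·σ_i + h_i·σ_(i+1) = 6(Δ_i − Δ_(i-1)) read
  1·σ_0 + 4·σ_1 + 1·σ_2 = 6(Δ_1 - Δ_0) = 24
Clamped end conditions give two more equations: 2h_0·σ_0 + h_0·σ_1 = 6(Δ_0 - S'(-1)) = -36 and h_1·σ_1 + 2h_1·σ_2 = 6(S'(1) - Δ_1) = 0.
Forward elimination and back-substitution give σ_0 = -25, σ_1 = 14, σ_2 = -7.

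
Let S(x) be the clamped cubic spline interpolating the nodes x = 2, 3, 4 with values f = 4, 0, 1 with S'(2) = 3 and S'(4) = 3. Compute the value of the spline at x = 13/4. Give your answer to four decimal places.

Write σ_i for S''(x_i). With h_i = 1, 1 and divided differences Δ_i = -4, 1, the continuity of S' gives the tridiagonal system
  1·σ_0 + 4·σ_1 + 1·σ_2 = 6(Δ_1 - Δ_0) = 30
Clamped end conditions give two more equations: 2h_0·σ_0 + h_0·σ_1 = 6(Δ_0 - S'(2)) = -42 and h_1·σ_1 + 2h_1·σ_2 = 6(S'(4) - Δ_1) = 12.
Solving: σ_0 = -57/2, σ_1 = 15, σ_2 = -3/2.
On [3, 4], S(x) = 0 - 15/4·(x - 3) + 15/2·(x - 3)² - 11/4·(x - 3)³.
With (x - 3) = 1/4: S(13/4) = -131/256.

-0.5117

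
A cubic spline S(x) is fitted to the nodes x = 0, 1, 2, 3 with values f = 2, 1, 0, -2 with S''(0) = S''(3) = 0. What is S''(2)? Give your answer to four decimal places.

-1.6000

With m_i denoting the second derivative at x_i, h_i = 1, 1, 1, and Δ_i = (y_(i+1) − y_i)/h_i = -1, -1, -2:
  1·m_0 + 4·m_1 + 1·m_2 = 6(Δ_1 - Δ_0) = 0
  1·m_1 + 4·m_2 + 1·m_3 = 6(Δ_2 - Δ_1) = -6
Natural end conditions: m_0 = m_3 = 0.
Hence m_0 = 0, m_1 = 2/5, m_2 = -8/5, m_3 = 0.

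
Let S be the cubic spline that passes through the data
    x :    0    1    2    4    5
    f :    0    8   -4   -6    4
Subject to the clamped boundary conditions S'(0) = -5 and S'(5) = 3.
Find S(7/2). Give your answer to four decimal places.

-10.1875

Write σ_i for S''(x_i). With h_i = 1, 1, 2, 1 and divided differences Δ_i = 8, -12, -1, 10, the continuity of S' gives the tridiagonal system
  1·σ_0 + 4·σ_1 + 1·σ_2 = 6(Δ_1 - Δ_0) = -120
  1·σ_1 + 6·σ_2 + 2·σ_3 = 6(Δ_2 - Δ_1) = 66
  2·σ_2 + 6·σ_3 + 1·σ_4 = 6(Δ_3 - Δ_2) = 66
Clamped end conditions give two more equations: 2h_0·σ_0 + h_0·σ_1 = 6(Δ_0 - S'(0)) = 78 and h_3·σ_3 + 2h_3·σ_4 = 6(S'(5) - Δ_3) = -42.
Solving the tridiagonal system: σ_0 = 64, σ_1 = -50, σ_2 = 16, σ_3 = 10, σ_4 = -26.
On [2, 4], S(x) = -4 - 15·(x - 2) + 8·(x - 2)² - 1/2·(x - 2)³.
With (x - 2) = 3/2: S(7/2) = -163/16.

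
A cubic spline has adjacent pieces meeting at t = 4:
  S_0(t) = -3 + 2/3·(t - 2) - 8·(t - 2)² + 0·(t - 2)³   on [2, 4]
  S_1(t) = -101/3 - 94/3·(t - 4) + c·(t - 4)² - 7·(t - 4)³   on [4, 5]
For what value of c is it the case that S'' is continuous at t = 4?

-8

S_0''(t) = -16 + 0·(t - 2), so S_0''(4) = -16. On the right, S_1''(4) = 2c, so c = -8.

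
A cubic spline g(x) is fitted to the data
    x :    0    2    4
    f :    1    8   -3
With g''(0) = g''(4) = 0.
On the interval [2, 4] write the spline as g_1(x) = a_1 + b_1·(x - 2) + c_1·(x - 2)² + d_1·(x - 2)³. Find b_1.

Let σ_i = g''(x_i). Step sizes h_i = 2, 2; slopes of the chords Δ_i = (y_(i+1) - y_i)/h_i = 7/2, -11/2.
  2·σ_0 + 8·σ_1 + 2·σ_2 = 6(Δ_1 - Δ_0) = -54
Natural end conditions: σ_0 = σ_2 = 0.
Hence σ_0 = 0, σ_1 = -27/4, σ_2 = 0.
On [2, 4], with g_1(x) = a_1 + b_1·(x - 2) + c_1·(x - 2)² + d_1·(x - 2)³: c_1 = σ_1/2 = -27/8, d_1 = (σ_2 - σ_1)/(6h_1) = 9/16, b_1 = Δ_1 - h_1(2σ_1 + σ_2)/6 = -1.

-1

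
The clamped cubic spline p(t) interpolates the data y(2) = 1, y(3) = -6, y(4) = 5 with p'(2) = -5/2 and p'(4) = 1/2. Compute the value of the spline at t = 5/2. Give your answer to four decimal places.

Put M_i = p'' at the i-th knot. Here h = (1, 1) and Δ = (-7, 11), so the interior equations h_(i-1)·M_(i-1) + 2(h_(i-1)+h_i)·M_i + h_i·M_(i+1) = 6(Δ_i − Δ_(i-1)) read
  1·M_0 + 4·M_1 + 1·M_2 = 6(Δ_1 - Δ_0) = 108
Clamped end conditions give two more equations: 2h_0·M_0 + h_0·M_1 = 6(Δ_0 - p'(2)) = -27 and h_1·M_1 + 2h_1·M_2 = 6(p'(4) - Δ_1) = -63.
Solving the tridiagonal system: M_0 = -39, M_1 = 51, M_2 = -57.
On [2, 3], p(t) = 1 - 5/2·(t - 2) - 39/2·(t - 2)² + 15·(t - 2)³.
With (t - 2) = 1/2: p(5/2) = -13/4.

-3.2500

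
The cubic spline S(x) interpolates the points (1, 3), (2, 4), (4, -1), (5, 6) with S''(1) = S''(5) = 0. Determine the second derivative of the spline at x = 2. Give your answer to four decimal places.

With M_i denoting the second derivative at x_i, h_i = 1, 2, 1, and Δ_i = (y_(i+1) − y_i)/h_i = 1, -5/2, 7:
  1·M_0 + 6·M_1 + 2·M_2 = 6(Δ_1 - Δ_0) = -21
  2·M_1 + 6·M_2 + 1·M_3 = 6(Δ_2 - Δ_1) = 57
Natural end conditions: M_0 = M_3 = 0.
Hence M_0 = 0, M_1 = -15/2, M_2 = 12, M_3 = 0.

-7.5000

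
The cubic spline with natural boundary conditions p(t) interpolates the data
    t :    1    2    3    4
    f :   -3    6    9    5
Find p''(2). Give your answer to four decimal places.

Put m_i = p'' at the i-th knot. Here h = (1, 1, 1) and Δ = (9, 3, -4), so the interior equations h_(i-1)·m_(i-1) + 2(h_(i-1)+h_i)·m_i + h_i·m_(i+1) = 6(Δ_i − Δ_(i-1)) read
  1·m_0 + 4·m_1 + 1·m_2 = 6(Δ_1 - Δ_0) = -36
  1·m_1 + 4·m_2 + 1·m_3 = 6(Δ_2 - Δ_1) = -42
Natural end conditions: m_0 = m_3 = 0.
Solving: m_0 = 0, m_1 = -34/5, m_2 = -44/5, m_3 = 0.

-6.8000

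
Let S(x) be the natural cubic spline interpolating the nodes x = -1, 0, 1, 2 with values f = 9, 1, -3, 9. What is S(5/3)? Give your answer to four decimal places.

3.8148

Write σ_i for S''(x_i). With h_i = 1, 1, 1 and divided differences Δ_i = -8, -4, 12, the continuity of S' gives the tridiagonal system
  1·σ_0 + 4·σ_1 + 1·σ_2 = 6(Δ_1 - Δ_0) = 24
  1·σ_1 + 4·σ_2 + 1·σ_3 = 6(Δ_2 - Δ_1) = 96
Natural end conditions: σ_0 = σ_3 = 0.
Solving the tridiagonal system: σ_0 = 0, σ_1 = 0, σ_2 = 24, σ_3 = 0.
On [1, 2], S(x) = -3 + 4·(x - 1) + 12·(x - 1)² - 4·(x - 1)³.
With (x - 1) = 2/3: S(5/3) = 103/27.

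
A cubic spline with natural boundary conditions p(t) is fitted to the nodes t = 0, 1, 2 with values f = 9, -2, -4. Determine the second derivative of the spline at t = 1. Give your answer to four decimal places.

Put M_i = p'' at the i-th knot. Here h = (1, 1) and Δ = (-11, -2), so the interior equations h_(i-1)·M_(i-1) + 2(h_(i-1)+h_i)·M_i + h_i·M_(i+1) = 6(Δ_i − Δ_(i-1)) read
  1·M_0 + 4·M_1 + 1·M_2 = 6(Δ_1 - Δ_0) = 54
Natural end conditions: M_0 = M_2 = 0.
Solving: M_0 = 0, M_1 = 27/2, M_2 = 0.

13.5000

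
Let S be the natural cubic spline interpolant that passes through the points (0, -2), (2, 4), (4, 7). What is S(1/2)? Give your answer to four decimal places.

Write M_i for S''(x_i). With h_i = 2, 2 and divided differences Δ_i = 3, 3/2, the continuity of S' gives the tridiagonal system
  2·M_0 + 8·M_1 + 2·M_2 = 6(Δ_1 - Δ_0) = -9
Natural end conditions: M_0 = M_2 = 0.
Forward elimination and back-substitution give M_0 = 0, M_1 = -9/8, M_2 = 0.
On [0, 2], S(t) = -2 + 27/8·t + 0·t² - 3/32·t³.
With t = 1/2: S(1/2) = -83/256.

-0.3242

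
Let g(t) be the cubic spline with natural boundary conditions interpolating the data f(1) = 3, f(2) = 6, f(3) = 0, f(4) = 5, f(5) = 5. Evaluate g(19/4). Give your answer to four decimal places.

Let σ_i = g''(x_i). Step sizes h_i = 1, 1, 1, 1; slopes of the chords Δ_i = (y_(i+1) - y_i)/h_i = 3, -6, 5, 0.
  1·σ_0 + 4·σ_1 + 1·σ_2 = 6(Δ_1 - Δ_0) = -54
  1·σ_1 + 4·σ_2 + 1·σ_3 = 6(Δ_2 - Δ_1) = 66
  1·σ_2 + 4·σ_3 + 1·σ_4 = 6(Δ_3 - Δ_2) = -30
Natural end conditions: σ_0 = σ_4 = 0.
Forward elimination and back-substitution give σ_0 = 0, σ_1 = -138/7, σ_2 = 174/7, σ_3 = -96/7, σ_4 = 0.
On [4, 5], g(t) = 5 + 32/7·(t - 4) - 48/7·(t - 4)² + 16/7·(t - 4)³.
With (t - 4) = 3/4: g(19/4) = 155/28.

5.5357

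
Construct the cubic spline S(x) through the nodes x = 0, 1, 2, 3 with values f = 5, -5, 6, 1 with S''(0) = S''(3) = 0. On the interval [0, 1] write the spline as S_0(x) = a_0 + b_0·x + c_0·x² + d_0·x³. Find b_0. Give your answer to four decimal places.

Write m_i for S''(x_i). With h_i = 1, 1, 1 and divided differences Δ_i = -10, 11, -5, the continuity of S' gives the tridiagonal system
  1·m_0 + 4·m_1 + 1·m_2 = 6(Δ_1 - Δ_0) = 126
  1·m_1 + 4·m_2 + 1·m_3 = 6(Δ_2 - Δ_1) = -96
Natural end conditions: m_0 = m_3 = 0.
Solving: m_0 = 0, m_1 = 40, m_2 = -34, m_3 = 0.
On [0, 1], with S_0(x) = a_0 + b_0·x + c_0·x² + d_0·x³: c_0 = m_0/2 = 0, d_0 = (m_1 - m_0)/(6h_0) = 20/3, b_0 = Δ_0 - h_0(2m_0 + m_1)/6 = -50/3.

-16.6667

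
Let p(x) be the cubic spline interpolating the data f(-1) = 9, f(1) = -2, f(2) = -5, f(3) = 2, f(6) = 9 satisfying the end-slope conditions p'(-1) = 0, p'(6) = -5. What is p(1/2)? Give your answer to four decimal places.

1.5745

Put σ_i = p'' at the i-th knot. Here h = (2, 1, 1, 3) and Δ = (-11/2, -3, 7, 7/3), so the interior equations h_(i-1)·σ_(i-1) + 2(h_(i-1)+h_i)·σ_i + h_i·σ_(i+1) = 6(Δ_i − Δ_(i-1)) read
  2·σ_0 + 6·σ_1 + 1·σ_2 = 6(Δ_1 - Δ_0) = 15
  1·σ_1 + 4·σ_2 + 1·σ_3 = 6(Δ_2 - Δ_1) = 60
  1·σ_2 + 8·σ_3 + 3·σ_4 = 6(Δ_3 - Δ_2) = -28
Clamped end conditions give two more equations: 2h_0·σ_0 + h_0·σ_1 = 6(Δ_0 - p'(-1)) = -33 and h_3·σ_3 + 2h_3·σ_4 = 6(p'(6) - Δ_3) = -44.
Solving the tridiagonal system: σ_0 = -3129/316, σ_1 = 261/79, σ_2 = 2367/158, σ_3 = -255/79, σ_4 = -2711/474.
On [-1, 1], p(x) = 9 + 0·(x + 1) - 3129/632·(x + 1)² + 1391/1264·(x + 1)³.
With (x + 1) = 3/2: p(1/2) = 15921/10112.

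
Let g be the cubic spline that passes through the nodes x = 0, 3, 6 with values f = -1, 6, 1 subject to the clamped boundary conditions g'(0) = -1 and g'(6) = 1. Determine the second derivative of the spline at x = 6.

Write σ_i for g''(x_i). With h_i = 3, 3 and divided differences Δ_i = 7/3, -5/3, the continuity of g' gives the tridiagonal system
  3·σ_0 + 12·σ_1 + 3·σ_2 = 6(Δ_1 - Δ_0) = -24
Clamped end conditions give two more equations: 2h_0·σ_0 + h_0·σ_1 = 6(Δ_0 - g'(0)) = 20 and h_1·σ_1 + 2h_1·σ_2 = 6(g'(6) - Δ_1) = 16.
Solving the tridiagonal system: σ_0 = 17/3, σ_1 = -14/3, σ_2 = 5.

5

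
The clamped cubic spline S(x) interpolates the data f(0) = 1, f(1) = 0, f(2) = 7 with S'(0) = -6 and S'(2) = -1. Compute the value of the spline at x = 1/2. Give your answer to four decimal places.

-1.0313

Write M_i for S''(x_i). With h_i = 1, 1 and divided differences Δ_i = -1, 7, the continuity of S' gives the tridiagonal system
  1·M_0 + 4·M_1 + 1·M_2 = 6(Δ_1 - Δ_0) = 48
Clamped end conditions give two more equations: 2h_0·M_0 + h_0·M_1 = 6(Δ_0 - S'(0)) = 30 and h_1·M_1 + 2h_1·M_2 = 6(S'(2) - Δ_1) = -48.
Forward elimination and back-substitution give M_0 = 11/2, M_1 = 19, M_2 = -67/2.
On [0, 1], S(x) = 1 - 6·x + 11/4·x² + 9/4·x³.
With x = 1/2: S(1/2) = -33/32.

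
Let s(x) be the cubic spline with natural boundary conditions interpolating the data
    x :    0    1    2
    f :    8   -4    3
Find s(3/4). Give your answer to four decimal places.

With M_i denoting the second derivative at x_i, h_i = 1, 1, and Δ_i = (y_(i+1) − y_i)/h_i = -12, 7:
  1·M_0 + 4·M_1 + 1·M_2 = 6(Δ_1 - Δ_0) = 114
Natural end conditions: M_0 = M_2 = 0.
Solving: M_0 = 0, M_1 = 57/2, M_2 = 0.
On [0, 1], s(x) = 8 - 67/4·x + 0·x² + 19/4·x³.
With x = 3/4: s(3/4) = -655/256.

-2.5586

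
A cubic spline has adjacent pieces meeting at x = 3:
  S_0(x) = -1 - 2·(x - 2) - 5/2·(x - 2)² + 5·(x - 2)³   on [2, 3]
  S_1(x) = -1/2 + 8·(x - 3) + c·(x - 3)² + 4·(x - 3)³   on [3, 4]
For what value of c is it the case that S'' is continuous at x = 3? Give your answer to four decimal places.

S_0''(x) = -5 + 30·(x - 2), so S_0''(3) = 25. On the right, S_1''(3) = 2c, so c = 25/2.

12.5000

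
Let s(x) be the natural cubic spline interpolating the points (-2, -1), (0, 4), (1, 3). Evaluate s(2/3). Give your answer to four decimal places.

Put M_i = s'' at the i-th knot. Here h = (2, 1) and Δ = (5/2, -1), so the interior equations h_(i-1)·M_(i-1) + 2(h_(i-1)+h_i)·M_i + h_i·M_(i+1) = 6(Δ_i − Δ_(i-1)) read
  2·M_0 + 6·M_1 + 1·M_2 = 6(Δ_1 - Δ_0) = -21
Natural end conditions: M_0 = M_2 = 0.
Forward elimination and back-substitution give M_0 = 0, M_1 = -7/2, M_2 = 0.
On [0, 1], s(x) = 4 + 1/6·x - 7/4·x² + 7/12·x³.
With x = 2/3: s(2/3) = 284/81.

3.5062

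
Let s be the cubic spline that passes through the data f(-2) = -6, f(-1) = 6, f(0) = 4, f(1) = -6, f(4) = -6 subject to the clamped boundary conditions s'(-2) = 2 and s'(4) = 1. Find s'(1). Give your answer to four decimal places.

-7.8611

Put M_i = s'' at the i-th knot. Here h = (1, 1, 1, 3) and Δ = (12, -2, -10, 0), so the interior equations h_(i-1)·M_(i-1) + 2(h_(i-1)+h_i)·M_i + h_i·M_(i+1) = 6(Δ_i − Δ_(i-1)) read
  1·M_0 + 4·M_1 + 1·M_2 = 6(Δ_1 - Δ_0) = -84
  1·M_1 + 4·M_2 + 1·M_3 = 6(Δ_2 - Δ_1) = -48
  1·M_2 + 8·M_3 + 3·M_4 = 6(Δ_3 - Δ_2) = 60
Clamped end conditions give two more equations: 2h_0·M_0 + h_0·M_1 = 6(Δ_0 - s'(-2)) = 60 and h_3·M_3 + 2h_3·M_4 = 6(s'(4) - Δ_3) = 6.
Solving the tridiagonal system: M_0 = 2447/54, M_1 = -827/27, M_2 = -367/54, M_3 = 265/27, M_4 = -211/54.
On [1, 4], s'(t) = b_3 + 2c_3·(t - 1) + 3d_3·(t - 1)² with b_3 = Δ_3 - h_3(2M_3 + M_4)/6 = -283/36, c_3 = M_3/2 = 265/54, d_3 = (M_4 - M_3)/(6h_3) = -247/324. So s'(1) = -283/36.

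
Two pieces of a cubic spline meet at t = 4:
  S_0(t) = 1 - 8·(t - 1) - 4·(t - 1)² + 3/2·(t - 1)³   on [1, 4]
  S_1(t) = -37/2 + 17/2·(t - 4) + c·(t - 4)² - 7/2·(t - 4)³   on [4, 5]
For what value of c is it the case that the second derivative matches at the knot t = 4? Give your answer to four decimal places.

9.5000

S_0''(t) = -8 + 9·(t - 1), so S_0''(4) = 19. On the right, S_1''(4) = 2c, so c = 19/2.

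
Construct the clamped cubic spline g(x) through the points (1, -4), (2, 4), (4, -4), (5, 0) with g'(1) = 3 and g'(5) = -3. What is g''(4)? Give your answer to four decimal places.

21.0857

Let M_i = g''(x_i). Step sizes h_i = 1, 2, 1; slopes of the chords Δ_i = (y_(i+1) - y_i)/h_i = 8, -4, 4.
  1·M_0 + 6·M_1 + 2·M_2 = 6(Δ_1 - Δ_0) = -72
  2·M_1 + 6·M_2 + 1·M_3 = 6(Δ_2 - Δ_1) = 48
Clamped end conditions give two more equations: 2h_0·M_0 + h_0·M_1 = 6(Δ_0 - g'(1)) = 30 and h_2·M_2 + 2h_2·M_3 = 6(g'(5) - Δ_2) = -42.
Solving the tridiagonal system: M_0 = 936/35, M_1 = -822/35, M_2 = 738/35, M_3 = -1104/35.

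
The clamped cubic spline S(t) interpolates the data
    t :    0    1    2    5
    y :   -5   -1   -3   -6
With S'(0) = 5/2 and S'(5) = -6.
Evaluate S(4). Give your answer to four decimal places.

Let M_i = S''(x_i). Step sizes h_i = 1, 1, 3; slopes of the chords Δ_i = (y_(i+1) - y_i)/h_i = 4, -2, -1.
  1·M_0 + 4·M_1 + 1·M_2 = 6(Δ_1 - Δ_0) = -36
  1·M_1 + 8·M_2 + 3·M_3 = 6(Δ_2 - Δ_1) = 6
Clamped end conditions give two more equations: 2h_0·M_0 + h_0·M_1 = 6(Δ_0 - S'(0)) = 9 and h_2·M_2 + 2h_2·M_3 = 6(S'(5) - Δ_2) = -30.
Hence M_0 = 320/29, M_1 = -379/29, M_2 = 152/29, M_3 = -221/29.
On [2, 5], S(t) = -3 - 141/58·(t - 2) + 76/29·(t - 2)² - 373/522·(t - 2)³.
With (t - 2) = 2: S(4) = -808/261.

-3.0958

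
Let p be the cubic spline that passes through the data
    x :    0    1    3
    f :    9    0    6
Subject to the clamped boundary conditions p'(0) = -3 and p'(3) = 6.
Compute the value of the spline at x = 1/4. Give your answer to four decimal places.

Let M_i = p''(x_i). Step sizes h_i = 1, 2; slopes of the chords Δ_i = (y_(i+1) - y_i)/h_i = -9, 3.
  1·M_0 + 6·M_1 + 2·M_2 = 6(Δ_1 - Δ_0) = 72
Clamped end conditions give two more equations: 2h_0·M_0 + h_0·M_1 = 6(Δ_0 - p'(0)) = -36 and h_1·M_1 + 2h_1·M_2 = 6(p'(3) - Δ_1) = 18.
Forward elimination and back-substitution give M_0 = -27, M_1 = 18, M_2 = -9/2.
On [0, 1], p(x) = 9 - 3·x - 27/2·x² + 15/2·x³.
With x = 1/4: p(1/4) = 963/128.

7.5234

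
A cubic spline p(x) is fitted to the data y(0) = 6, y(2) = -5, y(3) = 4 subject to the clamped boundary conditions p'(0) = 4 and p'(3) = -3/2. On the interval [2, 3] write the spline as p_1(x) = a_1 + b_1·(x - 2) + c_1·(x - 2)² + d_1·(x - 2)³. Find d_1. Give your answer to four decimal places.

-13.4167

Write m_i for p''(x_i). With h_i = 2, 1 and divided differences Δ_i = -11/2, 9, the continuity of p' gives the tridiagonal system
  2·m_0 + 6·m_1 + 1·m_2 = 6(Δ_1 - Δ_0) = 87
Clamped end conditions give two more equations: 2h_0·m_0 + h_0·m_1 = 6(Δ_0 - p'(0)) = -57 and h_1·m_1 + 2h_1·m_2 = 6(p'(3) - Δ_1) = -63.
Solving the tridiagonal system: m_0 = -367/12, m_1 = 98/3, m_2 = -287/6.
On [2, 3], with p_1(x) = a_1 + b_1·(x - 2) + c_1·(x - 2)² + d_1·(x - 2)³: c_1 = m_1/2 = 49/3, d_1 = (m_2 - m_1)/(6h_1) = -161/12, b_1 = Δ_1 - h_1(2m_1 + m_2)/6 = 73/12.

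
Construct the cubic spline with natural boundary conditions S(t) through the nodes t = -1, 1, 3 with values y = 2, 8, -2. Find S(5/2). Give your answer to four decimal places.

Write m_i for S''(x_i). With h_i = 2, 2 and divided differences Δ_i = 3, -5, the continuity of S' gives the tridiagonal system
  2·m_0 + 8·m_1 + 2·m_2 = 6(Δ_1 - Δ_0) = -48
Natural end conditions: m_0 = m_2 = 0.
Hence m_0 = 0, m_1 = -6, m_2 = 0.
On [1, 3], S(t) = 8 - 1·(t - 1) - 3·(t - 1)² + 1/2·(t - 1)³.
With (t - 1) = 3/2: S(5/2) = 23/16.

1.4375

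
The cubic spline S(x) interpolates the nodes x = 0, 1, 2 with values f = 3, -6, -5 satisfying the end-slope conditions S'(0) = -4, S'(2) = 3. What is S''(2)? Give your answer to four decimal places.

Write M_i for S''(x_i). With h_i = 1, 1 and divided differences Δ_i = -9, 1, the continuity of S' gives the tridiagonal system
  1·M_0 + 4·M_1 + 1·M_2 = 6(Δ_1 - Δ_0) = 60
Clamped end conditions give two more equations: 2h_0·M_0 + h_0·M_1 = 6(Δ_0 - S'(0)) = -30 and h_1·M_1 + 2h_1·M_2 = 6(S'(2) - Δ_1) = 12.
Hence M_0 = -53/2, M_1 = 23, M_2 = -11/2.

-5.5000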